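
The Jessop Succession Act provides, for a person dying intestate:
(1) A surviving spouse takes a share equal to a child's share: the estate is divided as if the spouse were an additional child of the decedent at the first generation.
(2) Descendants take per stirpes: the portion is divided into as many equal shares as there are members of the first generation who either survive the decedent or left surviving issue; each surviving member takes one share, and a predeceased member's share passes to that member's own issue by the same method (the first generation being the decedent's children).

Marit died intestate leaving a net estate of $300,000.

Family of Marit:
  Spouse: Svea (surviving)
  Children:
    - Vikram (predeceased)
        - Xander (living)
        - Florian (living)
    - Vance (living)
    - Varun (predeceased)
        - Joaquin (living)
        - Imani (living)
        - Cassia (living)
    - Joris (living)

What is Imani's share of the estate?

Imani receives $20,000.

The spouse counts as an additional share at the children's level, so there are 5 primary shares of $60,000. Svea takes one such share ($60,000).
The children's combined portion ($240,000) is divided into 4 shares of $60,000: Vance and Joris each take $60,000; Vikram's $60,000 share passes to Vikram's issue; Varun's $60,000 share passes to Varun's issue.
Vikram's share ($60,000) is divided into 2 shares of $30,000: Xander and Florian each take $30,000.
Varun's share ($60,000) is divided into 3 shares of $20,000: Joaquin, Imani, and Cassia each take $20,000.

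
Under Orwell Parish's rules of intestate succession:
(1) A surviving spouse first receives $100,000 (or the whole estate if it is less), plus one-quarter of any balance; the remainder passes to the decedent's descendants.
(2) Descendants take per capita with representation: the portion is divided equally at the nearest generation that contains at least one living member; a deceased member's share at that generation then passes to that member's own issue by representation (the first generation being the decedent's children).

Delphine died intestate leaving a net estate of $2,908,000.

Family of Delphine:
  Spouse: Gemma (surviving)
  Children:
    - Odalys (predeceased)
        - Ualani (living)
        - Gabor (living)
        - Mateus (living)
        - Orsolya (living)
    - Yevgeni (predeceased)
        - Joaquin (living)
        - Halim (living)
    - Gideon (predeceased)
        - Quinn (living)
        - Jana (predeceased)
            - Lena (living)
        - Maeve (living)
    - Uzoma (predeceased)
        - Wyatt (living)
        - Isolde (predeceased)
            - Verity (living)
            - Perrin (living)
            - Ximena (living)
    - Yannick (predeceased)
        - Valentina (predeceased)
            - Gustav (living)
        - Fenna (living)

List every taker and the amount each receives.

Gemma: $802,000; Ualani: $162,000; Gabor: $162,000; Mateus: $162,000; Orsolya: $162,000; Joaquin: $162,000; Halim: $162,000; Quinn: $162,000; Lena: $162,000; Maeve: $162,000; Wyatt: $162,000; Verity: $54,000; Perrin: $54,000; Ximena: $54,000; Gustav: $162,000; Fenna: $162,000

Gemma first takes $100,000, leaving a balance of $2,808,000. Gemma then takes one-quarter of the balance ($702,000), for a total of $802,000. The remaining $2,106,000 passes to the descendants.
No child survives, so the initial division is made at the grandchildren's generation.
The descendants' portion ($2,106,000) is divided into 13 shares of $162,000: Ualani, Gabor, Mateus, Orsolya, Joaquin, Halim, Quinn, Maeve, Wyatt, and Fenna each take $162,000; Jana's $162,000 share passes to Jana's issue; Isolde's $162,000 share passes to Isolde's issue; Valentina's $162,000 share passes to Valentina's issue.
Jana's share ($162,000) passes entirely to Lena.
Isolde's share ($162,000) is divided into 3 shares of $54,000: Verity, Perrin, and Ximena each take $54,000.
Valentina's share ($162,000) passes entirely to Gustav.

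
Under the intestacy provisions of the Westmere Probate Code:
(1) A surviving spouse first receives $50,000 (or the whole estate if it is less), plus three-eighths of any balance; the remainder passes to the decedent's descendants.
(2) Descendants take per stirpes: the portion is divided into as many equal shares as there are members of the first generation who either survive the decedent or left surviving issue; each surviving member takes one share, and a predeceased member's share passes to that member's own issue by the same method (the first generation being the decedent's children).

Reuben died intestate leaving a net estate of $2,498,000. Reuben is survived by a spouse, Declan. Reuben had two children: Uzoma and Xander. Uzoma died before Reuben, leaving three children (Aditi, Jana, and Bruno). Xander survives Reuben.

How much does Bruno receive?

Bruno receives $255,000.

Declan first takes $50,000, leaving a balance of $2,448,000. Declan then takes three-eighths of the balance ($918,000), for a total of $968,000. The remaining $1,530,000 passes to the descendants.
The descendants' portion ($1,530,000) is divided into 2 shares of $765,000: Xander takes $765,000; Uzoma's $765,000 share passes to Uzoma's issue.
Uzoma's share ($765,000) is divided into 3 shares of $255,000: Aditi, Jana, and Bruno each take $255,000.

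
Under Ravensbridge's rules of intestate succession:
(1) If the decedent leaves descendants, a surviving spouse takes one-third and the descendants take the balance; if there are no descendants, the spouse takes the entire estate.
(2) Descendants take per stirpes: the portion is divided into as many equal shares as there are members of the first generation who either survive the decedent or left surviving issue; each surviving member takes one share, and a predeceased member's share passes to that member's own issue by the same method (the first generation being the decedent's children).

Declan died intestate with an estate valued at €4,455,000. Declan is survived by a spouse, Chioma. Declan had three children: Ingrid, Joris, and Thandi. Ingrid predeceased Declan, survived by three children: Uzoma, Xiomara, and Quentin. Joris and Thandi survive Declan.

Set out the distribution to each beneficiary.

Chioma takes one-third of €4,455,000 = €1,485,000. The remaining €2,970,000 passes to the descendants.
The descendants' portion (€2,970,000) is divided into 3 shares of €990,000: Joris and Thandi each take €990,000; Ingrid's €990,000 share passes to Ingrid's issue.
Ingrid's share (€990,000) is divided into 3 shares of €330,000: Uzoma, Xiomara, and Quentin each take €330,000.

Chioma: €1,485,000; Uzoma: €330,000; Xiomara: €330,000; Quentin: €330,000; Joris: €990,000; Thandi: €990,000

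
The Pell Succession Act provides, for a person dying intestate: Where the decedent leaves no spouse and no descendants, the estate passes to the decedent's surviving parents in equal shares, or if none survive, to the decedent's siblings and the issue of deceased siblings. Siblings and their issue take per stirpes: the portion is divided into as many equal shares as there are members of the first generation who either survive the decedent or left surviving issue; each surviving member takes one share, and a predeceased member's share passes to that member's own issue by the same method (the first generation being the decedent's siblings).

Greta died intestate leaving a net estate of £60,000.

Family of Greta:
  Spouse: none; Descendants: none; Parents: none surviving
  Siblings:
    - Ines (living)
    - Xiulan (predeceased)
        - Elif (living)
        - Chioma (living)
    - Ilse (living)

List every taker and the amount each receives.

The entire £60,000 passes to the siblings and their issue.
That amount (£60,000) is divided into 3 shares of £20,000: Ines and Ilse each take £20,000; Xiulan's £20,000 share passes to Xiulan's issue.
Xiulan's share (£20,000) is divided into 2 shares of £10,000: Elif and Chioma each take £10,000.

Ines: £20,000; Elif: £10,000; Chioma: £10,000; Ilse: £20,000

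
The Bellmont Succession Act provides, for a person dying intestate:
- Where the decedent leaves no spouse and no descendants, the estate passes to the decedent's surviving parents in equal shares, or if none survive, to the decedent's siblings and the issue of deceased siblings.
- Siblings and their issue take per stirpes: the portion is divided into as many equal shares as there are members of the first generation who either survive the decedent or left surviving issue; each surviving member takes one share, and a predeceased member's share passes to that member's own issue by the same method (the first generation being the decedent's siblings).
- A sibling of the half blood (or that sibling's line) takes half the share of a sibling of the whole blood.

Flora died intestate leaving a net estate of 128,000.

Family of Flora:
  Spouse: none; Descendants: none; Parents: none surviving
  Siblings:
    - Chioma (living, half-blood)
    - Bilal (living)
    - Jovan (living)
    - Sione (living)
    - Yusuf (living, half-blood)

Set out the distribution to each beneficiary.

The entire 128,000 passes to the siblings and their issue.
Counting each half-blood sibling's line as half a unit, there are 4 units in 128,000, so one unit is 32,000. Whole-blood lines (Bilal, Jovan, and Sione) take 32,000 each; half-blood lines (Chioma and Yusuf) take 16,000 each.

Chioma: 16,000; Bilal: 32,000; Jovan: 32,000; Sione: 32,000; Yusuf: 16,000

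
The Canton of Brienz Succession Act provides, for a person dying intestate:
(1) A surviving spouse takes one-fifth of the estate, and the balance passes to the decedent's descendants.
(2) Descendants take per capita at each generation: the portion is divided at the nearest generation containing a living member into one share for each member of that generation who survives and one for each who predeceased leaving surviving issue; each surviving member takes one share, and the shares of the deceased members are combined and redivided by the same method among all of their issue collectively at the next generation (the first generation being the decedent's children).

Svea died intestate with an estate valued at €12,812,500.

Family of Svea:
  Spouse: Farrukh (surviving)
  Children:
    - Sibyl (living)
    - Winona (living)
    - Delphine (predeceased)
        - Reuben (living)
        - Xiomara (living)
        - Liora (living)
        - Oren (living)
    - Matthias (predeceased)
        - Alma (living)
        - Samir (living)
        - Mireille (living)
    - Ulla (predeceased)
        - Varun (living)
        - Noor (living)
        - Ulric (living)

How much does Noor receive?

Noor receives €615,000.

Farrukh takes one-fifth of €12,812,500 = €2,562,500. The remaining €10,250,000 passes to the descendants.
The descendants' portion (€10,250,000) is divided at the children's generation into 5 shares of €2,050,000. Sibyl and Winona each take €2,050,000. The 3 shares of the deceased (Delphine, Matthias, and Ulla) are combined into a pool of €6,150,000.
That pool (€6,150,000) is divided at the grandchildren's generation equally among Reuben, Xiomara, Liora, Oren, Alma, Samir, Mireille, Varun, Noor, and Ulric: €615,000 each.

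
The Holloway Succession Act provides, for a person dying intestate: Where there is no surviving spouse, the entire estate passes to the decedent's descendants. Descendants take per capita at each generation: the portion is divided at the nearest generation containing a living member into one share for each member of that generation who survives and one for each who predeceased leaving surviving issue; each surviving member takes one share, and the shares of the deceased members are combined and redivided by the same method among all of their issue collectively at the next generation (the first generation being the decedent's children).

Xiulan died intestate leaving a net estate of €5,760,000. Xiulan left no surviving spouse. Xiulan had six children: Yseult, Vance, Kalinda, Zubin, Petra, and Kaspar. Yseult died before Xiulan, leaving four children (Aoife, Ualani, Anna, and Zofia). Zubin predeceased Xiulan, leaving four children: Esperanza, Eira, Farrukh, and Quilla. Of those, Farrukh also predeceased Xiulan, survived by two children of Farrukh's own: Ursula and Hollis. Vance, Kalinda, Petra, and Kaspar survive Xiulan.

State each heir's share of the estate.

Aoife: €240,000; Ualani: €240,000; Anna: €240,000; Zofia: €240,000; Vance: €960,000; Kalinda: €960,000; Esperanza: €240,000; Eira: €240,000; Ursula: €120,000; Hollis: €120,000; Quilla: €240,000; Petra: €960,000; Kaspar: €960,000

The entire €5,760,000 passes to the descendants.
That amount (€5,760,000) is divided at the children's generation into 6 shares of €960,000. Vance, Kalinda, Petra, and Kaspar each take €960,000. The 2 shares of the deceased (Yseult and Zubin) are combined into a pool of €1,920,000.
That pool (€1,920,000) is divided at the grandchildren's generation into 8 shares of €240,000. Aoife, Ualani, Anna, Zofia, Esperanza, Eira, and Quilla each take €240,000. The remaining share for the deceased Farrukh (€240,000) is carried to the next generation.
That pool (€240,000) is divided at the great-grandchildren's generation equally among Ursula and Hollis: €120,000 each.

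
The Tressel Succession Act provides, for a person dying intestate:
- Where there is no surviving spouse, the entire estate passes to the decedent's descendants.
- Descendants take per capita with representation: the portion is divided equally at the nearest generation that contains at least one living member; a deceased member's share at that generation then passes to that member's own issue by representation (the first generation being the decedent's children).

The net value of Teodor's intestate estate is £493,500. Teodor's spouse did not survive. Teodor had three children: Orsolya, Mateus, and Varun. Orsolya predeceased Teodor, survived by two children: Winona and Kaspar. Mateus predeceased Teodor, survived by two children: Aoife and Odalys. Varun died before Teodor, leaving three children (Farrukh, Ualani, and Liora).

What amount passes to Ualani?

The entire £493,500 passes to the descendants.
No child survives, so the initial division is made at the grandchildren's generation.
That amount (£493,500) is divided into 7 shares of £70,500: Winona, Kaspar, Aoife, Odalys, Farrukh, Ualani, and Liora each take £70,500.

Ualani receives £70,500.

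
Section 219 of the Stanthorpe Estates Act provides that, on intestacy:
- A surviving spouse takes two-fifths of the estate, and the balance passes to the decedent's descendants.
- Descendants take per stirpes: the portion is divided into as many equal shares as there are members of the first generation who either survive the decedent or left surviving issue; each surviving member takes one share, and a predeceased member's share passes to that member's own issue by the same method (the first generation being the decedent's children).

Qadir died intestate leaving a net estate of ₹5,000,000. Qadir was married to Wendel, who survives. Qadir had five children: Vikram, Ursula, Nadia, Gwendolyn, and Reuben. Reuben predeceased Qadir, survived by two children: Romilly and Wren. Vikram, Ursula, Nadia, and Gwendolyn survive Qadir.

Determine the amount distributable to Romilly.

Romilly receives ₹300,000.

Wendel takes two-fifths of ₹5,000,000 = ₹2,000,000. The remaining ₹3,000,000 passes to the descendants.
The descendants' portion (₹3,000,000) is divided into 5 shares of ₹600,000: Vikram, Ursula, Nadia, and Gwendolyn each take ₹600,000; Reuben's ₹600,000 share passes to Reuben's issue.
Reuben's share (₹600,000) is divided into 2 shares of ₹300,000: Romilly and Wren each take ₹300,000.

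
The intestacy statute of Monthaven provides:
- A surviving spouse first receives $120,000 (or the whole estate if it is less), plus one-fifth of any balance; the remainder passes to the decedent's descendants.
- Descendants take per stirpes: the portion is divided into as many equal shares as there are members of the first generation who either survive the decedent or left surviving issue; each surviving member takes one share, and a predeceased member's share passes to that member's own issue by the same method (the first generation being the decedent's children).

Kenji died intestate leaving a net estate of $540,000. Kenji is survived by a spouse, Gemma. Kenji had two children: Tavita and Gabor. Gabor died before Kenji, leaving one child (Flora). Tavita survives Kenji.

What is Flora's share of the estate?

Flora receives $168,000.

Gemma first takes $120,000, leaving a balance of $420,000. Gemma then takes one-fifth of the balance ($84,000), for a total of $204,000. The remaining $336,000 passes to the descendants.
The descendants' portion ($336,000) is divided into 2 shares of $168,000: Tavita takes $168,000; Gabor's $168,000 share passes to Gabor's issue.
Gabor's share ($168,000) passes entirely to Flora.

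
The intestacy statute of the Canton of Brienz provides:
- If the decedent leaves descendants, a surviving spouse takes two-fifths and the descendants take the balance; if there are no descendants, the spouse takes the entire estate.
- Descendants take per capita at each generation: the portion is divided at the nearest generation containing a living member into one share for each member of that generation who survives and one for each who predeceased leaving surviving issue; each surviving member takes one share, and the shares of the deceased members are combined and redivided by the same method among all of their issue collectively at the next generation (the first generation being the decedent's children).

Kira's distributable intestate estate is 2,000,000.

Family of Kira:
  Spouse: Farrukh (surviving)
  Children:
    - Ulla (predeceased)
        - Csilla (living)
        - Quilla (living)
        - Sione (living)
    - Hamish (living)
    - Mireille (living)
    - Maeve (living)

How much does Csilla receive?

Farrukh takes two-fifths of 2,000,000 = 800,000. The remaining 1,200,000 passes to the descendants.
The descendants' portion (1,200,000) is divided at the children's generation into 4 shares of 300,000. Hamish, Mireille, and Maeve each take 300,000. The remaining share for the deceased Ulla (300,000) is carried to the next generation.
That pool (300,000) is divided at the grandchildren's generation equally among Csilla, Quilla, and Sione: 100,000 each.

Csilla receives 100,000.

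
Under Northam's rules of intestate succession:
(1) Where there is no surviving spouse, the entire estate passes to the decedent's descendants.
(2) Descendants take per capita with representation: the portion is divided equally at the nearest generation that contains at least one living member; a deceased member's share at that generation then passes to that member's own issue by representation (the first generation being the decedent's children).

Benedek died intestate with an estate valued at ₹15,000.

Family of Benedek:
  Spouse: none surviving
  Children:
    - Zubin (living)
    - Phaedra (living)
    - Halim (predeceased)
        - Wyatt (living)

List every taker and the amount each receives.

The entire ₹15,000 passes to the descendants.
That amount (₹15,000) is divided into 3 shares of ₹5,000: Zubin and Phaedra each take ₹5,000; Halim's ₹5,000 share passes to Halim's issue.
Halim's share (₹5,000) passes entirely to Wyatt.

Zubin: ₹5,000; Phaedra: ₹5,000; Wyatt: ₹5,000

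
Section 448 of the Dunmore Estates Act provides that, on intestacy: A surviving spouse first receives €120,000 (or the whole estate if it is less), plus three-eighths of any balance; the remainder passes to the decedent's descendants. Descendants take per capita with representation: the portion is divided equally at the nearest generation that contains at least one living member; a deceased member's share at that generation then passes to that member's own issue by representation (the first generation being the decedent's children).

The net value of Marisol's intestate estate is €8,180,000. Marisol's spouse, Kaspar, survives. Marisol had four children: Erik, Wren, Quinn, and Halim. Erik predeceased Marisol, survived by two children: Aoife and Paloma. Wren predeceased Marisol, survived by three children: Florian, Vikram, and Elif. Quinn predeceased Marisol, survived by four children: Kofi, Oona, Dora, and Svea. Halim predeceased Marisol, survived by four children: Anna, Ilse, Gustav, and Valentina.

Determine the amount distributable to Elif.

Kaspar first takes €120,000, leaving a balance of €8,060,000. Kaspar then takes three-eighths of the balance (€3,022,500), for a total of €3,142,500. The remaining €5,037,500 passes to the descendants.
No child survives, so the initial division is made at the grandchildren's generation.
The descendants' portion (€5,037,500) is divided into 13 shares of €387,500: Aoife, Paloma, Florian, Vikram, Elif, Kofi, Oona, Dora, Svea, Anna, Ilse, Gustav, and Valentina each take €387,500.

Elif receives €387,500.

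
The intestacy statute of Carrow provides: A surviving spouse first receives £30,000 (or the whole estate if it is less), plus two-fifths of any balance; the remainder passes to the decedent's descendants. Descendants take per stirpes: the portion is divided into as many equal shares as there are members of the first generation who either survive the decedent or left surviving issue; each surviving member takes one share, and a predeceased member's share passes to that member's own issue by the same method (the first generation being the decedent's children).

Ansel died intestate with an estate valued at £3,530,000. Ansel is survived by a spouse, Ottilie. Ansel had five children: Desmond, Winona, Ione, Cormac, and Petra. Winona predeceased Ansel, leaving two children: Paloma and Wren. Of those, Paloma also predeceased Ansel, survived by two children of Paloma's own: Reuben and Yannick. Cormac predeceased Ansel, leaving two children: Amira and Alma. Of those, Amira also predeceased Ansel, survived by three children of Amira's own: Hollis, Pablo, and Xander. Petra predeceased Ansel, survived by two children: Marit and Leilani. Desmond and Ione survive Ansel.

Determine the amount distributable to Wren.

Wren receives £210,000.

Ottilie first takes £30,000, leaving a balance of £3,500,000. Ottilie then takes two-fifths of the balance (£1,400,000), for a total of £1,430,000. The remaining £2,100,000 passes to the descendants.
The descendants' portion (£2,100,000) is divided into 5 shares of £420,000: Desmond and Ione each take £420,000; Winona's £420,000 share passes to Winona's issue; Cormac's £420,000 share passes to Cormac's issue; Petra's £420,000 share passes to Petra's issue.
Winona's share (£420,000) is divided into 2 shares of £210,000: Wren takes £210,000; Paloma's £210,000 share passes to Paloma's issue.
Paloma's share (£210,000) is divided into 2 shares of £105,000: Reuben and Yannick each take £105,000.
Cormac's share (£420,000) is divided into 2 shares of £210,000: Alma takes £210,000; Amira's £210,000 share passes to Amira's issue.
Amira's share (£210,000) is divided into 3 shares of £70,000: Hollis, Pablo, and Xander each take £70,000.
Petra's share (£420,000) is divided into 2 shares of £210,000: Marit and Leilani each take £210,000.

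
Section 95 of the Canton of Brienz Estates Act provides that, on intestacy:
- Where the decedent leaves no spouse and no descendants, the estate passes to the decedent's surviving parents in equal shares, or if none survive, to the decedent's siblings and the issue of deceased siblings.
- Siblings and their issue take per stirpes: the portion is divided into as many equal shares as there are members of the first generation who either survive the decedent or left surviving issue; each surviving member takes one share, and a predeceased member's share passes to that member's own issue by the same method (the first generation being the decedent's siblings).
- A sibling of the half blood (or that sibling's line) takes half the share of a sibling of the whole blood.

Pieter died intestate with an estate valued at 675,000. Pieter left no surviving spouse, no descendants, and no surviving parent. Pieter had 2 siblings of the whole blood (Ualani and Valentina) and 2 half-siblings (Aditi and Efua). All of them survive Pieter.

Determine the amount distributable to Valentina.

Valentina receives 225,000.

The entire 675,000 passes to the siblings and their issue.
Counting each half-blood sibling's line as half a unit, there are 3 units in 675,000, so one unit is 225,000. Whole-blood lines (Ualani and Valentina) take 225,000 each; half-blood lines (Aditi and Efua) take 112,500 each.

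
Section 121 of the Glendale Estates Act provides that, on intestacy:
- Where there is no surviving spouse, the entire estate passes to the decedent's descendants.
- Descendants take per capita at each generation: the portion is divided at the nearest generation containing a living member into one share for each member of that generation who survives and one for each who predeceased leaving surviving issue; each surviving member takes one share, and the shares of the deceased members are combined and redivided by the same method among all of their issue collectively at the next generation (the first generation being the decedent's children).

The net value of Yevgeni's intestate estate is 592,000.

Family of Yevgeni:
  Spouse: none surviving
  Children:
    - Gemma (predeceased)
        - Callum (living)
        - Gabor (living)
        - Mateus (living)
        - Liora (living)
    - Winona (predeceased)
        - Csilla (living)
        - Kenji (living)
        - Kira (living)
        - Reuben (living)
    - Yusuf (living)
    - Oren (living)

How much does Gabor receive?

Gabor receives 37,000.

The entire 592,000 passes to the descendants.
That amount (592,000) is divided at the children's generation into 4 shares of 148,000. Yusuf and Oren each take 148,000. The 2 shares of the deceased (Gemma and Winona) are combined into a pool of 296,000.
That pool (296,000) is divided at the grandchildren's generation equally among Callum, Gabor, Mateus, Liora, Csilla, Kenji, Kira, and Reuben: 37,000 each.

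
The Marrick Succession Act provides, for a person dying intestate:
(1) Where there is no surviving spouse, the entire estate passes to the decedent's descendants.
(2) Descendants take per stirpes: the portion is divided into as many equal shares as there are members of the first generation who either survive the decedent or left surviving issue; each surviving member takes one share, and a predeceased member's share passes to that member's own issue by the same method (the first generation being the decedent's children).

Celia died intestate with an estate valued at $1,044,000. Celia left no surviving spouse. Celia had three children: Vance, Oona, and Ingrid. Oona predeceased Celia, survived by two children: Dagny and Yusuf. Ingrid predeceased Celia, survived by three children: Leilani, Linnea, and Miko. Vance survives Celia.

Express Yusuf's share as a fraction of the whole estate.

Yusuf receives 1/6 of the estate.

The entire $1,044,000 passes to the descendants.
That amount ($1,044,000) is divided into 3 shares of $348,000: Vance takes $348,000; Oona's $348,000 share passes to Oona's issue; Ingrid's $348,000 share passes to Ingrid's issue.
Oona's share ($348,000) is divided into 2 shares of $174,000: Dagny and Yusuf each take $174,000.
Ingrid's share ($348,000) is divided into 3 shares of $116,000: Leilani, Linnea, and Miko each take $116,000.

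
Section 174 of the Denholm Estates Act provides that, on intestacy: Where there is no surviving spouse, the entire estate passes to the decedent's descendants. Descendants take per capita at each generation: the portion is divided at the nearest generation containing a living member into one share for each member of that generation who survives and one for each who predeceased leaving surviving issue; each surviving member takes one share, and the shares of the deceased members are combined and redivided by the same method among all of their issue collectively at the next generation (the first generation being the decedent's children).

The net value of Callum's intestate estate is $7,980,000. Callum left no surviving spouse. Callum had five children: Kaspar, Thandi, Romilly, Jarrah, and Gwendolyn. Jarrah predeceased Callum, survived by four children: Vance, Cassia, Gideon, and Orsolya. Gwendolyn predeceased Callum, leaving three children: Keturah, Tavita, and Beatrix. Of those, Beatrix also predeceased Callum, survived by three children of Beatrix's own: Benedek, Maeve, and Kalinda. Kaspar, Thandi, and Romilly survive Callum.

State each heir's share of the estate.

Kaspar: $1,596,000; Thandi: $1,596,000; Romilly: $1,596,000; Vance: $456,000; Cassia: $456,000; Gideon: $456,000; Orsolya: $456,000; Keturah: $456,000; Tavita: $456,000; Benedek: $152,000; Maeve: $152,000; Kalinda: $152,000

The entire $7,980,000 passes to the descendants.
That amount ($7,980,000) is divided at the children's generation into 5 shares of $1,596,000. Kaspar, Thandi, and Romilly each take $1,596,000. The 2 shares of the deceased (Jarrah and Gwendolyn) are combined into a pool of $3,192,000.
That pool ($3,192,000) is divided at the grandchildren's generation into 7 shares of $456,000. Vance, Cassia, Gideon, Orsolya, Keturah, and Tavita each take $456,000. The remaining share for the deceased Beatrix ($456,000) is carried to the next generation.
That pool ($456,000) is divided at the great-grandchildren's generation equally among Benedek, Maeve, and Kalinda: $152,000 each.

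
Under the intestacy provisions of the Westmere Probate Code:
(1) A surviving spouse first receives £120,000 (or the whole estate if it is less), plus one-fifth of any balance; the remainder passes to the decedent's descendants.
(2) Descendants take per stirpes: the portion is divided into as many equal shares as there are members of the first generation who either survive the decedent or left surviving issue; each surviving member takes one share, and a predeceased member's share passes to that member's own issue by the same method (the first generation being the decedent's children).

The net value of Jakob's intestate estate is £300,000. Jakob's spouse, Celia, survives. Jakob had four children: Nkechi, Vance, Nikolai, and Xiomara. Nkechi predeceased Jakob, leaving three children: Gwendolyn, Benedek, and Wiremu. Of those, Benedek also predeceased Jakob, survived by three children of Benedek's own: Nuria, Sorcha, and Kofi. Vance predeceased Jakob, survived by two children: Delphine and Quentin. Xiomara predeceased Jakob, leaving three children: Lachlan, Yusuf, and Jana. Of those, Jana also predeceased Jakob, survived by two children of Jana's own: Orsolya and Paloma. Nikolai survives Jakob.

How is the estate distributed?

Celia first takes £120,000, leaving a balance of £180,000. Celia then takes one-fifth of the balance (£36,000), for a total of £156,000. The remaining £144,000 passes to the descendants.
The descendants' portion (£144,000) is divided into 4 shares of £36,000: Nikolai takes £36,000; Nkechi's £36,000 share passes to Nkechi's issue; Vance's £36,000 share passes to Vance's issue; Xiomara's £36,000 share passes to Xiomara's issue.
Nkechi's share (£36,000) is divided into 3 shares of £12,000: Gwendolyn and Wiremu each take £12,000; Benedek's £12,000 share passes to Benedek's issue.
Benedek's share (£12,000) is divided into 3 shares of £4,000: Nuria, Sorcha, and Kofi each take £4,000.
Vance's share (£36,000) is divided into 2 shares of £18,000: Delphine and Quentin each take £18,000.
Xiomara's share (£36,000) is divided into 3 shares of £12,000: Lachlan and Yusuf each take £12,000; Jana's £12,000 share passes to Jana's issue.
Jana's share (£12,000) is divided into 2 shares of £6,000: Orsolya and Paloma each take £6,000.

Celia: £156,000; Gwendolyn: £12,000; Nuria: £4,000; Sorcha: £4,000; Kofi: £4,000; Wiremu: £12,000; Delphine: £18,000; Quentin: £18,000; Nikolai: £36,000; Lachlan: £12,000; Yusuf: £12,000; Orsolya: £6,000; Paloma: £6,000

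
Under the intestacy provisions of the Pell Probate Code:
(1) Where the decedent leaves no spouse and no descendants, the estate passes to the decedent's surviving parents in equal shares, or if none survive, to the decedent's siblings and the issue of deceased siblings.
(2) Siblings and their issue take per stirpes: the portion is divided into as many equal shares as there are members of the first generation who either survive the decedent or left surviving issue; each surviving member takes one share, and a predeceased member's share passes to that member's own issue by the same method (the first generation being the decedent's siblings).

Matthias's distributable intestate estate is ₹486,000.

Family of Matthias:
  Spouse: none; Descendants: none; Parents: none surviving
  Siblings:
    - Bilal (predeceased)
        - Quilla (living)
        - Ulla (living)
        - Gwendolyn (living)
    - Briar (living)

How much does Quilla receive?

The entire ₹486,000 passes to the siblings and their issue.
That amount (₹486,000) is divided into 2 shares of ₹243,000: Briar takes ₹243,000; Bilal's ₹243,000 share passes to Bilal's issue.
Bilal's share (₹243,000) is divided into 3 shares of ₹81,000: Quilla, Ulla, and Gwendolyn each take ₹81,000.

Quilla receives ₹81,000.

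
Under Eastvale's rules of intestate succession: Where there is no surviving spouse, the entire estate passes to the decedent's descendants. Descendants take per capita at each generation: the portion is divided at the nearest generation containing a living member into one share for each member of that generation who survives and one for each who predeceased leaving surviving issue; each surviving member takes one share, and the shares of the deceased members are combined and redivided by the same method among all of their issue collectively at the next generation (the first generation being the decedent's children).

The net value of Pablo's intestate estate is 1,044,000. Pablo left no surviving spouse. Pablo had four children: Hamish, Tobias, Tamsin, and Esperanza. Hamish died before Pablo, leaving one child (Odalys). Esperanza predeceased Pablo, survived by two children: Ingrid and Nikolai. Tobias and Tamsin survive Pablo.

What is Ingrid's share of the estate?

The entire 1,044,000 passes to the descendants.
That amount (1,044,000) is divided at the children's generation into 4 shares of 261,000. Tobias and Tamsin each take 261,000. The 2 shares of the deceased (Hamish and Esperanza) are combined into a pool of 522,000.
That pool (522,000) is divided at the grandchildren's generation equally among Odalys, Ingrid, and Nikolai: 174,000 each.

Ingrid receives 174,000.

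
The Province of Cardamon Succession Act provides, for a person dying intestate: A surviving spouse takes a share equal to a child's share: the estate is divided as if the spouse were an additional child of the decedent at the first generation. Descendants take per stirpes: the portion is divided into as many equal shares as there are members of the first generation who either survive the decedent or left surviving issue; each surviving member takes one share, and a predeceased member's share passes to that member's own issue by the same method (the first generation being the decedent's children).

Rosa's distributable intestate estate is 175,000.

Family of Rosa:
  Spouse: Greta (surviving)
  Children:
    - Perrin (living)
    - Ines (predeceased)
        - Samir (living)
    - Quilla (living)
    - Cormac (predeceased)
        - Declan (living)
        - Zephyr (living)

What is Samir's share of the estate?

The spouse counts as an additional share at the children's level, so there are 5 primary shares of 35,000. Greta takes one such share (35,000).
The children's combined portion (140,000) is divided into 4 shares of 35,000: Perrin and Quilla each take 35,000; Ines's 35,000 share passes to Ines's issue; Cormac's 35,000 share passes to Cormac's issue.
Ines's share (35,000) passes entirely to Samir.
Cormac's share (35,000) is divided into 2 shares of 17,500: Declan and Zephyr each take 17,500.

Samir receives 35,000.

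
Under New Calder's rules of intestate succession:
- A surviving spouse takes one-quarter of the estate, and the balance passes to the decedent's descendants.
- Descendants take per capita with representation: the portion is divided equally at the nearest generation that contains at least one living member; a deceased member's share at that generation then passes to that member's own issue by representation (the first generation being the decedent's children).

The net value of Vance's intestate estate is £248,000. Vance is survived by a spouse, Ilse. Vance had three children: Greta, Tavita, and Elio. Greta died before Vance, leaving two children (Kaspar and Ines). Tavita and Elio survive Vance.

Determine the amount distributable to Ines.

Ilse takes one-quarter of £248,000 = £62,000. The remaining £186,000 passes to the descendants.
The descendants' portion (£186,000) is divided into 3 shares of £62,000: Tavita and Elio each take £62,000; Greta's £62,000 share passes to Greta's issue.
Greta's share (£62,000) is divided into 2 shares of £31,000: Kaspar and Ines each take £31,000.

Ines receives £31,000.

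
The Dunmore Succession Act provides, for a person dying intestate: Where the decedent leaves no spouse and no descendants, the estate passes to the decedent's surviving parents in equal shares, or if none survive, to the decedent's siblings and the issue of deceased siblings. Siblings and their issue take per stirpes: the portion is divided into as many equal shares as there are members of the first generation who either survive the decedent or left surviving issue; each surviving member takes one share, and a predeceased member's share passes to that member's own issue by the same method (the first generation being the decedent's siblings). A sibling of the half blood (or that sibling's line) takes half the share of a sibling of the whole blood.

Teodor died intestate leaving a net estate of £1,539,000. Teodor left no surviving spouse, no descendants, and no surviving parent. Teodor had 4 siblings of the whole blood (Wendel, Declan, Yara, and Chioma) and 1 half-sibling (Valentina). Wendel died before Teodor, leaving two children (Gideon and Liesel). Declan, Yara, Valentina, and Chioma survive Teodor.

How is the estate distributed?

Gideon: £171,000; Liesel: £171,000; Declan: £342,000; Yara: £342,000; Valentina: £171,000; Chioma: £342,000

The entire £1,539,000 passes to the siblings and their issue.
Counting each half-blood sibling's line as half a unit, there are 9/2 units in £1,539,000, so one unit is £342,000. Whole-blood lines (Wendel, Declan, Yara, and Chioma) take £342,000 each; half-blood lines (Valentina) take £171,000 each.
Wendel's share (£342,000) is divided into 2 shares of £171,000: Gideon and Liesel each take £171,000.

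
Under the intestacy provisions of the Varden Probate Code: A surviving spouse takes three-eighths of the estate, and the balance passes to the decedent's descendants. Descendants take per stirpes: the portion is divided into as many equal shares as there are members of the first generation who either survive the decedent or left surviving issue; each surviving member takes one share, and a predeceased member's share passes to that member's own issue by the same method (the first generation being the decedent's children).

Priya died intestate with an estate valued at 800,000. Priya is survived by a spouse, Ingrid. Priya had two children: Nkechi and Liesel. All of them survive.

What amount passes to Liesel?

Liesel receives 250,000.

Ingrid takes three-eighths of 800,000 = 300,000. The remaining 500,000 passes to the descendants.
The descendants' portion (500,000) is divided into 2 shares of 250,000: Nkechi and Liesel each take 250,000.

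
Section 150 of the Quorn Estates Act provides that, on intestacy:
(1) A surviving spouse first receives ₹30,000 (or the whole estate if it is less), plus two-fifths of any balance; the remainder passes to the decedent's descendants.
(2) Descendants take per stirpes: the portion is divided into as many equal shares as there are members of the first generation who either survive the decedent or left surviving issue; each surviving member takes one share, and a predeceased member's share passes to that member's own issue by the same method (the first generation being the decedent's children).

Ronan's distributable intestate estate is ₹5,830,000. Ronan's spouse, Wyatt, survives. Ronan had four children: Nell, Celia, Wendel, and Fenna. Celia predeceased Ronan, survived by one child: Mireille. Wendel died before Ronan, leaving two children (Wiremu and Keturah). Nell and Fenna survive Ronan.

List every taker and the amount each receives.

Wyatt: ₹2,350,000; Nell: ₹870,000; Mireille: ₹870,000; Wiremu: ₹435,000; Keturah: ₹435,000; Fenna: ₹870,000

Wyatt first takes ₹30,000, leaving a balance of ₹5,800,000. Wyatt then takes two-fifths of the balance (₹2,320,000), for a total of ₹2,350,000. The remaining ₹3,480,000 passes to the descendants.
The descendants' portion (₹3,480,000) is divided into 4 shares of ₹870,000: Nell and Fenna each take ₹870,000; Celia's ₹870,000 share passes to Celia's issue; Wendel's ₹870,000 share passes to Wendel's issue.
Celia's share (₹870,000) passes entirely to Mireille.
Wendel's share (₹870,000) is divided into 2 shares of ₹435,000: Wiremu and Keturah each take ₹435,000.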